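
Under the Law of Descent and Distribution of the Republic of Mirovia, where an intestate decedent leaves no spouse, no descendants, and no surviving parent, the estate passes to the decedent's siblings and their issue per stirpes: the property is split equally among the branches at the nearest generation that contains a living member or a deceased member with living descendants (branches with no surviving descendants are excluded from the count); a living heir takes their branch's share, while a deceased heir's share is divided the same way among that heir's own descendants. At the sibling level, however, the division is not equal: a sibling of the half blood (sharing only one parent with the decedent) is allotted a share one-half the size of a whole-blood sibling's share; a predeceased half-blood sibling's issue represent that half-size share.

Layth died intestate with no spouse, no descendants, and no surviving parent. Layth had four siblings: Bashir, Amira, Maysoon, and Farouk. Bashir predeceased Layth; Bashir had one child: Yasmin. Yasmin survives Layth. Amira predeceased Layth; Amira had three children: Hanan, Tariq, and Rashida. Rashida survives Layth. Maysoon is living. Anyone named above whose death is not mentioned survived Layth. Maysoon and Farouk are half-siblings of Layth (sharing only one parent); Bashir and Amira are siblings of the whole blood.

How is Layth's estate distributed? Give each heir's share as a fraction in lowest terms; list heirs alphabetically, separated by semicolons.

No spouse, descendants, or parent survives, so the estate passes to Layth's siblings per stirpes.
Half-blood siblings count for one-half the weight of whole-blood siblings at the initial division.
Dividing 1 in proportion to weights (total weight 3): Bashir (weight 1) → 1/3; Amira (weight 1) → 1/3; Maysoon (weight 1/2) → 1/6; Farouk (weight 1/2) → 1/6.
Bashir predeceased; the 1/3 allotted to Bashir's branch passes to Bashir's issue by representation.
Yasmin is the sole taker at this level and receives the full 1/3.
Amira predeceased; the 1/3 allotted to Amira's branch passes to Amira's issue by representation.
The 1/3 is divided into 3 equal shares of 1/9 among Hanan, Tariq, Rashida.
Hanan is living and takes 1/9.
Tariq is living and takes 1/9.
Rashida is living and takes 1/9.
Maysoon is living and takes 1/6.
Farouk is living and takes 1/6.

Farouk 1/6; Hanan 1/9; Maysoon 1/6; Rashida 1/9; Tariq 1/9; Yasmin 1/3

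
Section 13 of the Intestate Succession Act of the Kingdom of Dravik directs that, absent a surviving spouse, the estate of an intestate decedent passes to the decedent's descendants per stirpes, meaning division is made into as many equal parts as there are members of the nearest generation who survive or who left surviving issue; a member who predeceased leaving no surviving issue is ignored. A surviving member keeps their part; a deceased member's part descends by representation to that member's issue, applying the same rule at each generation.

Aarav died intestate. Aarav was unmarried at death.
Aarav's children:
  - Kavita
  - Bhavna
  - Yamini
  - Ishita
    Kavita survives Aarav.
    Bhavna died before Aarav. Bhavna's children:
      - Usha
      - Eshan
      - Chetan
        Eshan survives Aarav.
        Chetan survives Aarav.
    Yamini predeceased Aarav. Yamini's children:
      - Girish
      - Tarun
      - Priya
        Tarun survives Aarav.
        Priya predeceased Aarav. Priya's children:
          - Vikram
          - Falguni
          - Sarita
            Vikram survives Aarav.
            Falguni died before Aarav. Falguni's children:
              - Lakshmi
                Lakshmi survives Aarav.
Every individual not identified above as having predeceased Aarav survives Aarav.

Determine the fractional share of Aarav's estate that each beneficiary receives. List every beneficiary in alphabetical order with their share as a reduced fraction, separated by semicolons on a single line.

There is no surviving spouse, so the entire estate passes to Aarav's descendants per stirpes.
The estate is divided into 4 equal shares of 1/4 among Kavita, Bhavna, Yamini, Ishita.
Kavita is living and takes 1/4.
Bhavna predeceased; the 1/4 allotted to Bhavna's branch passes to Bhavna's issue by representation.
The 1/4 is divided into 3 equal shares of 1/12 among Usha, Eshan, Chetan.
Usha is living and takes 1/12.
Eshan is living and takes 1/12.
Chetan is living and takes 1/12.
Yamini predeceased; the 1/4 allotted to Yamini's branch passes to Yamini's issue by representation.
The 1/4 is divided into 3 equal shares of 1/12 among Girish, Tarun, Priya.
Girish is living and takes 1/12.
Tarun is living and takes 1/12.
Priya predeceased; the 1/12 allotted to Priya's branch passes to Priya's issue by representation.
The 1/12 is divided into 3 equal shares of 1/36 among Vikram, Falguni, Sarita.
Vikram is living and takes 1/36.
Falguni predeceased; the 1/36 allotted to Falguni's branch passes to Falguni's issue by representation.
Lakshmi is the sole taker at this level and receives the full 1/36.
Sarita is living and takes 1/36.
Ishita is living and takes 1/4.

Chetan 1/12; Eshan 1/12; Girish 1/12; Ishita 1/4; Kavita 1/4; Lakshmi 1/36; Sarita 1/36; Tarun 1/12; Usha 1/12; Vikram 1/36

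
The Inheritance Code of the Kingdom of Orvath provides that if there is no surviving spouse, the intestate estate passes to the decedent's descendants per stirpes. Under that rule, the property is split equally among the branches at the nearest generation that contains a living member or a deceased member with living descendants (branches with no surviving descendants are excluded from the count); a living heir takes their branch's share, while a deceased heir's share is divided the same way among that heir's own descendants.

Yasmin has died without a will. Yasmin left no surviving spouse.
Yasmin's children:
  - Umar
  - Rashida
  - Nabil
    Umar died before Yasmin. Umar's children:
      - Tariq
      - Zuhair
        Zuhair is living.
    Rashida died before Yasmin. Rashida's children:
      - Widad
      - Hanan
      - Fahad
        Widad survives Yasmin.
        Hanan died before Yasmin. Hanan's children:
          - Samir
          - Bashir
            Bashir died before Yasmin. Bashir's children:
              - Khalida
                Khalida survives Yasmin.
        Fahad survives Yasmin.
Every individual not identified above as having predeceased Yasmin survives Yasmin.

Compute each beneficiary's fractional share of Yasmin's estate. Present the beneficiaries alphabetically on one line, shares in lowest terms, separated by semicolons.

There is no surviving spouse, so the entire estate passes to Yasmin's descendants per stirpes.
The estate is divided into 3 equal shares of 1/3 among Umar, Rashida, Nabil.
Umar predeceased; the 1/3 allotted to Umar's branch passes to Umar's issue by representation.
The 1/3 is divided into 2 equal shares of 1/6 among Tariq, Zuhair.
Tariq is living and takes 1/6.
Zuhair is living and takes 1/6.
Rashida predeceased; the 1/3 allotted to Rashida's branch passes to Rashida's issue by representation.
The 1/3 is divided into 3 equal shares of 1/9 among Widad, Hanan, Fahad.
Widad is living and takes 1/9.
Hanan predeceased; the 1/9 allotted to Hanan's branch passes to Hanan's issue by representation.
The 1/9 is divided into 2 equal shares of 1/18 among Samir, Bashir.
Samir is living and takes 1/18.
Bashir predeceased; the 1/18 allotted to Bashir's branch passes to Bashir's issue by representation.
Khalida is the sole taker at this level and receives the full 1/18.
Fahad is living and takes 1/9.
Nabil is living and takes 1/3.

Fahad 1/9; Khalida 1/18; Nabil 1/3; Samir 1/18; Tariq 1/6; Widad 1/9; Zuhair 1/6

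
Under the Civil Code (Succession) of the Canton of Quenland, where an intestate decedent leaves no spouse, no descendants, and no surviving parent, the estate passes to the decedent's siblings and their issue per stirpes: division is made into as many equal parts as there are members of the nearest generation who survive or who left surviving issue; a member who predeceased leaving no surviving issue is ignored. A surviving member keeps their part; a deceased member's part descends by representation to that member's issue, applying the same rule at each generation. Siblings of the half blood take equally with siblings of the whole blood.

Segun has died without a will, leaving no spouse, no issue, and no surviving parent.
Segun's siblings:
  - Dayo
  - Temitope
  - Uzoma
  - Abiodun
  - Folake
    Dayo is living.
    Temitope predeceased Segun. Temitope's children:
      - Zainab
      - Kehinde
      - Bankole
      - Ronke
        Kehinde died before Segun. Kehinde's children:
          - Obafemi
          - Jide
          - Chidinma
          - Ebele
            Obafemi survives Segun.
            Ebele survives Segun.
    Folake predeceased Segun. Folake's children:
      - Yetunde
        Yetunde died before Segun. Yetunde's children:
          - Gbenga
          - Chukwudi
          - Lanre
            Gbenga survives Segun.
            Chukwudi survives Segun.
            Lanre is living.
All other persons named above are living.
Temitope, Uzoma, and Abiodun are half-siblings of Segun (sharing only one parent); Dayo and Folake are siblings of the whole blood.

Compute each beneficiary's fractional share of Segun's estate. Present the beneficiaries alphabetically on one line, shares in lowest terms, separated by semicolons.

No spouse, descendants, or parent survives, so the estate passes to Segun's siblings per stirpes.
Half-blood and whole-blood siblings take equally under the stated rule.
The estate is divided into 5 equal shares of 1/5 among Dayo, Temitope, Uzoma, Abiodun, Folake.
Dayo is living and takes 1/5.
Temitope predeceased; the 1/5 allotted to Temitope's branch passes to Temitope's issue by representation.
The 1/5 is divided into 4 equal shares of 1/20 among Zainab, Kehinde, Bankole, Ronke.
Zainab is living and takes 1/20.
Kehinde predeceased; the 1/20 allotted to Kehinde's branch passes to Kehinde's issue by representation.
The 1/20 is divided into 4 equal shares of 1/80 among Obafemi, Jide, Chidinma, Ebele.
Obafemi is living and takes 1/80.
Jide is living and takes 1/80.
Chidinma is living and takes 1/80.
Ebele is living and takes 1/80.
Bankole is living and takes 1/20.
Ronke is living and takes 1/20.
Uzoma is living and takes 1/5.
Abiodun is living and takes 1/5.
Folake predeceased; the 1/5 allotted to Folake's branch passes to Folake's issue by representation.
Yetunde's line is the sole branch at this level, so the full 1/5 passes to Yetunde's issue by representation.
The 1/5 is divided into 3 equal shares of 1/15 among Gbenga, Chukwudi, Lanre.
Gbenga is living and takes 1/15.
Chukwudi is living and takes 1/15.
Lanre is living and takes 1/15.

Abiodun 1/5; Bankole 1/20; Chidinma 1/80; Chukwudi 1/15; Dayo 1/5; Ebele 1/80; Gbenga 1/15; Jide 1/80; Lanre 1/15; Obafemi 1/80; Ronke 1/20; Uzoma 1/5; Zainab 1/20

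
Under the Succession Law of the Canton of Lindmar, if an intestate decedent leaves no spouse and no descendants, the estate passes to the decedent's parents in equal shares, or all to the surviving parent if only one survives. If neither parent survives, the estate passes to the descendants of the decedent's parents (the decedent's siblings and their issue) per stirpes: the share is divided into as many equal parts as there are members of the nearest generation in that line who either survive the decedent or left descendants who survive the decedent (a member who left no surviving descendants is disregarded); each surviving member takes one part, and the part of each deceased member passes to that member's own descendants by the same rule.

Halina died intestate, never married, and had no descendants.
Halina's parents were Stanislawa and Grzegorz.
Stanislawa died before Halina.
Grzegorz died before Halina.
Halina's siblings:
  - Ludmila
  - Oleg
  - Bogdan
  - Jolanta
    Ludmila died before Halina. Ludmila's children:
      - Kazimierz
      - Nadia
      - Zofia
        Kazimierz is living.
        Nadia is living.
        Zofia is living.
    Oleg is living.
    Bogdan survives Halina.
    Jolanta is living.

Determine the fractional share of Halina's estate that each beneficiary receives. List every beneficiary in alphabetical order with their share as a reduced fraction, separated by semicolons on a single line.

Bogdan 1/4; Jolanta 1/4; Kazimierz 1/12; Nadia 1/12; Oleg 1/4; Zofia 1/12

Neither parent survives and there are no descendants, so the estate passes to Halina's siblings and their issue per stirpes.
The estate is divided into 4 equal shares of 1/4 among Ludmila, Oleg, Bogdan, Jolanta.
Ludmila predeceased; the 1/4 allotted to Ludmila's branch passes to Ludmila's issue by representation.
The 1/4 is divided into 3 equal shares of 1/12 among Kazimierz, Nadia, Zofia.
Kazimierz is living and takes 1/12.
Nadia is living and takes 1/12.
Zofia is living and takes 1/12.
Oleg is living and takes 1/4.
Bogdan is living and takes 1/4.
Jolanta is living and takes 1/4.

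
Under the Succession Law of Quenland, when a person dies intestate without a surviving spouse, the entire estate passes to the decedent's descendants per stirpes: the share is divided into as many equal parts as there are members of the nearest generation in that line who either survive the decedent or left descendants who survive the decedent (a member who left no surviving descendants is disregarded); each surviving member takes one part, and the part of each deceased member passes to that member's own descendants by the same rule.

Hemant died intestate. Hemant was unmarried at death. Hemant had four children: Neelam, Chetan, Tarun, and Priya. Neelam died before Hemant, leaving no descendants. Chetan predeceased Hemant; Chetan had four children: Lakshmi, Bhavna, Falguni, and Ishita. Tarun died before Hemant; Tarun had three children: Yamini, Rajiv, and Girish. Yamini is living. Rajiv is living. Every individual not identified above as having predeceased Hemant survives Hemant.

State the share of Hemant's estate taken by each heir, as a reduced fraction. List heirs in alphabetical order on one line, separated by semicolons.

Bhavna 1/12; Falguni 1/12; Girish 1/9; Ishita 1/12; Lakshmi 1/12; Priya 1/3; Rajiv 1/9; Yamini 1/9

There is no surviving spouse, so the entire estate passes to Hemant's descendants per stirpes.
Neelam left no surviving issue, so that branch lapses and is disregarded.
The estate is divided into 3 equal shares of 1/3 among Chetan, Tarun, Priya.
Chetan predeceased; the 1/3 allotted to Chetan's branch passes to Chetan's issue by representation.
The 1/3 is divided into 4 equal shares of 1/12 among Lakshmi, Bhavna, Falguni, Ishita.
Lakshmi is living and takes 1/12.
Bhavna is living and takes 1/12.
Falguni is living and takes 1/12.
Ishita is living and takes 1/12.
Tarun predeceased; the 1/3 allotted to Tarun's branch passes to Tarun's issue by representation.
The 1/3 is divided into 3 equal shares of 1/9 among Yamini, Rajiv, Girish.
Yamini is living and takes 1/9.
Rajiv is living and takes 1/9.
Girish is living and takes 1/9.
Priya is living and takes 1/3.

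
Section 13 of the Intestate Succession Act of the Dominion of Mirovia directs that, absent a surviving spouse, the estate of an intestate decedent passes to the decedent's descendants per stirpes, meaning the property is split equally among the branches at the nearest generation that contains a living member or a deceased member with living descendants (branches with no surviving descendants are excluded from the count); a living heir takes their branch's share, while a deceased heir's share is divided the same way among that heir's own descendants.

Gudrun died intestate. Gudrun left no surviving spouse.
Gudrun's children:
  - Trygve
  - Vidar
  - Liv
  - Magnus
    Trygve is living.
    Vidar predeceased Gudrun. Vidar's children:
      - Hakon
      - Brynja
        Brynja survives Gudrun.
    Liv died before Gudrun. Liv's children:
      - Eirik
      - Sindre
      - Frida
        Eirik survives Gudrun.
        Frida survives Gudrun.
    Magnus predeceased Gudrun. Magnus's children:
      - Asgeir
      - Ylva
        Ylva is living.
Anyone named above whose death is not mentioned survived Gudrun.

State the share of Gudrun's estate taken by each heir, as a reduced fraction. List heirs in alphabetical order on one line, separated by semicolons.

There is no surviving spouse, so the entire estate passes to Gudrun's descendants per stirpes.
The estate is divided into 4 equal shares of 1/4 among Trygve, Vidar, Liv, Magnus.
Trygve is living and takes 1/4.
Vidar predeceased; the 1/4 allotted to Vidar's branch passes to Vidar's issue by representation.
The 1/4 is divided into 2 equal shares of 1/8 among Hakon, Brynja.
Hakon is living and takes 1/8.
Brynja is living and takes 1/8.
Liv predeceased; the 1/4 allotted to Liv's branch passes to Liv's issue by representation.
The 1/4 is divided into 3 equal shares of 1/12 among Eirik, Sindre, Frida.
Eirik is living and takes 1/12.
Sindre is living and takes 1/12.
Frida is living and takes 1/12.
Magnus predeceased; the 1/4 allotted to Magnus's branch passes to Magnus's issue by representation.
The 1/4 is divided into 2 equal shares of 1/8 among Asgeir, Ylva.
Asgeir is living and takes 1/8.
Ylva is living and takes 1/8.

Asgeir 1/8; Brynja 1/8; Eirik 1/12; Frida 1/12; Hakon 1/8; Sindre 1/12; Trygve 1/4; Ylva 1/8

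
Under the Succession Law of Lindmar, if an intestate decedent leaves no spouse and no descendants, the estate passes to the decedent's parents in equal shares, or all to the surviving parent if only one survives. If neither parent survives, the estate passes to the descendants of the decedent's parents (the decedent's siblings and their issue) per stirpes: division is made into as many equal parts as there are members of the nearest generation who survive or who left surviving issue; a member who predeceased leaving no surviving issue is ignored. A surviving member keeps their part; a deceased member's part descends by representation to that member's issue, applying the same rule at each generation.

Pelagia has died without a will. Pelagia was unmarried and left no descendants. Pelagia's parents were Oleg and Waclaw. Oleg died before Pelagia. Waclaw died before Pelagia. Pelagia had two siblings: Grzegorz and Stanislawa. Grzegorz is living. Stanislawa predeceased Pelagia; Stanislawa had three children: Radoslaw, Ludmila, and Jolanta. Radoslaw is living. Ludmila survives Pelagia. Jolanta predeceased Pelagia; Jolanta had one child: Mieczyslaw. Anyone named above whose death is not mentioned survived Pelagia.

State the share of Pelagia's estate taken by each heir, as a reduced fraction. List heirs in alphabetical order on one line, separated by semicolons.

Grzegorz 1/2; Ludmila 1/6; Mieczyslaw 1/6; Radoslaw 1/6

Neither parent survives and there are no descendants, so the estate passes to Pelagia's siblings and their issue per stirpes.
The estate is divided into 2 equal shares of 1/2 among Grzegorz, Stanislawa.
Grzegorz is living and takes 1/2.
Stanislawa predeceased; the 1/2 allotted to Stanislawa's branch passes to Stanislawa's issue by representation.
The 1/2 is divided into 3 equal shares of 1/6 among Radoslaw, Ludmila, Jolanta.
Radoslaw is living and takes 1/6.
Ludmila is living and takes 1/6.
Jolanta predeceased; the 1/6 allotted to Jolanta's branch passes to Jolanta's issue by representation.
Mieczyslaw is the sole taker at this level and receives the full 1/6.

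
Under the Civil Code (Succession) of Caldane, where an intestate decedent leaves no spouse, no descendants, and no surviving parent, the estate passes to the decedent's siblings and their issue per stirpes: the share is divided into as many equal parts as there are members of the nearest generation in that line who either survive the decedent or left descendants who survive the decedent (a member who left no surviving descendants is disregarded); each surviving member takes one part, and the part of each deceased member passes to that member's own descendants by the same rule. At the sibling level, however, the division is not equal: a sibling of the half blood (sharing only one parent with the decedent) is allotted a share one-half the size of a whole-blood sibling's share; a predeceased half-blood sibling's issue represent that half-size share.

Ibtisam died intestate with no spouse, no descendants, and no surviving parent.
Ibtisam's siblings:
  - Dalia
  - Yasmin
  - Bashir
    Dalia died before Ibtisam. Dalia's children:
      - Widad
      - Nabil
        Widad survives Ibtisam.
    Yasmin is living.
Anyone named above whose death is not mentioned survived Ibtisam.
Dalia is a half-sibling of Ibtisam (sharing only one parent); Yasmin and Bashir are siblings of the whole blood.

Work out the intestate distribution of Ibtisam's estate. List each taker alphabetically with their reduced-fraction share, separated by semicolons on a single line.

No spouse, descendants, or parent survives, so the estate passes to Ibtisam's siblings per stirpes.
Half-blood siblings count for one-half the weight of whole-blood siblings at the initial division.
Dividing 1 in proportion to weights (total weight 5/2): Dalia (weight 1/2) → 1/5; Yasmin (weight 1) → 2/5; Bashir (weight 1) → 2/5.
Dalia predeceased; the 1/5 allotted to Dalia's branch passes to Dalia's issue by representation.
The 1/5 is divided into 2 equal shares of 1/10 among Widad, Nabil.
Widad is living and takes 1/10.
Nabil is living and takes 1/10.
Yasmin is living and takes 2/5.
Bashir is living and takes 2/5.

Bashir 2/5; Nabil 1/10; Widad 1/10; Yasmin 2/5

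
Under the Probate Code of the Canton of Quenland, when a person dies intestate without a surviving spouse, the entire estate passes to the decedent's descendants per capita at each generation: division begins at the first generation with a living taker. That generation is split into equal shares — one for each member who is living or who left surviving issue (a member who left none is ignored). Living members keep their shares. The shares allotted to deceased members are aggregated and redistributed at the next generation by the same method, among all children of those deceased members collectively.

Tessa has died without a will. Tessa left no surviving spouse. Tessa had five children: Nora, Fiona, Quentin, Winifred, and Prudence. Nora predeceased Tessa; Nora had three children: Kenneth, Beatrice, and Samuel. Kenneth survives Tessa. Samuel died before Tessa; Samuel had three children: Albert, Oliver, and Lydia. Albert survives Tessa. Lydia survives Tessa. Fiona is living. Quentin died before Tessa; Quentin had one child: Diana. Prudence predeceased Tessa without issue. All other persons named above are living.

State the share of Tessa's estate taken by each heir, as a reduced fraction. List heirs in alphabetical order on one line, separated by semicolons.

There is no surviving spouse, so the entire estate passes to Tessa's descendants per capita at each generation.
At generation 1 (Nora, Fiona, Quentin, Winifred) there are 4 shares of (1)/4 = 1/4 each.
Living: Fiona and Winifred — each takes 1/4.
Deceased: Nora and Quentin. Their combined 1/2 is pooled and carried to generation 2.
At generation 2 (Kenneth, Beatrice, Samuel, Diana) there are 4 shares of (1/2)/4 = 1/8 each.
Living: Kenneth, Beatrice, and Diana — each takes 1/8.
Deceased: Samuel. That 1/8 share is carried to generation 3.
At generation 3 (Albert, Oliver, Lydia) there are 3 shares of (1/8)/3 = 1/24 each.
Living: Albert, Oliver, and Lydia — each takes 1/24.

Albert 1/24; Beatrice 1/8; Diana 1/8; Fiona 1/4; Kenneth 1/8; Lydia 1/24; Oliver 1/24; Winifred 1/4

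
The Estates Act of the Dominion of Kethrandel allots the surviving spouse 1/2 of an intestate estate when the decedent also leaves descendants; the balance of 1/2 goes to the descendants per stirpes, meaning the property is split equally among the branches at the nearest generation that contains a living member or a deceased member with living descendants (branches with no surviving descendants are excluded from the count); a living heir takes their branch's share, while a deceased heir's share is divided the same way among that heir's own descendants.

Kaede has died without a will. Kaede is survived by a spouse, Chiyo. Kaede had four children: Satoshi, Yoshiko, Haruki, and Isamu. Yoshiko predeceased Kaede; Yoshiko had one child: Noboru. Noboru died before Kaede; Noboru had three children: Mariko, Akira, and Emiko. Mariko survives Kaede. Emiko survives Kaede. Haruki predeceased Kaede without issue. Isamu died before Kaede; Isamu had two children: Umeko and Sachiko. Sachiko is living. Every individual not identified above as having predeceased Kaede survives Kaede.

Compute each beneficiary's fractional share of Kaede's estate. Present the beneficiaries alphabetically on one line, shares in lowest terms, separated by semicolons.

Chiyo, as surviving spouse, takes 1/2.
The remaining 1/2 passes to Kaede's descendants per stirpes.
Haruki left no surviving issue, so that branch lapses and is disregarded.
The 1/2 is divided into 3 equal shares of 1/6 among Satoshi, Yoshiko, Isamu.
Satoshi is living and takes 1/6.
Yoshiko predeceased; the 1/6 allotted to Yoshiko's branch passes to Yoshiko's issue by representation.
Noboru's line is the sole branch at this level, so the full 1/6 passes to Noboru's issue by representation.
The 1/6 is divided into 3 equal shares of 1/18 among Mariko, Akira, Emiko.
Mariko is living and takes 1/18.
Akira is living and takes 1/18.
Emiko is living and takes 1/18.
Isamu predeceased; the 1/6 allotted to Isamu's branch passes to Isamu's issue by representation.
The 1/6 is divided into 2 equal shares of 1/12 among Umeko, Sachiko.
Umeko is living and takes 1/12.
Sachiko is living and takes 1/12.

Akira 1/18; Chiyo 1/2; Emiko 1/18; Mariko 1/18; Sachiko 1/12; Satoshi 1/6; Umeko 1/12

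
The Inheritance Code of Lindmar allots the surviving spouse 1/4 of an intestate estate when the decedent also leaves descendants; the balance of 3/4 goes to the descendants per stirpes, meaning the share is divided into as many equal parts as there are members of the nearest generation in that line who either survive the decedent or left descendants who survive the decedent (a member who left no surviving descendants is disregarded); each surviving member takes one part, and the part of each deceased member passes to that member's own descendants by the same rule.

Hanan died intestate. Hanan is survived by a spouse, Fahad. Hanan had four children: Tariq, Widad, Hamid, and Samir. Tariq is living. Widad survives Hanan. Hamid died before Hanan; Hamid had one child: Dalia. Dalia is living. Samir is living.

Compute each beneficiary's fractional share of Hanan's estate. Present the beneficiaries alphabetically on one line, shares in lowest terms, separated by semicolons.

Fahad, as surviving spouse, takes 1/4.
The remaining 3/4 passes to Hanan's descendants per stirpes.
The 3/4 is divided into 4 equal shares of 3/16 among Tariq, Widad, Hamid, Samir.
Tariq is living and takes 3/16.
Widad is living and takes 3/16.
Hamid predeceased; the 3/16 allotted to Hamid's branch passes to Hamid's issue by representation.
Dalia is the sole taker at this level and receives the full 3/16.
Samir is living and takes 3/16.

Dalia 3/16; Fahad 1/4; Samir 3/16; Tariq 3/16; Widad 3/16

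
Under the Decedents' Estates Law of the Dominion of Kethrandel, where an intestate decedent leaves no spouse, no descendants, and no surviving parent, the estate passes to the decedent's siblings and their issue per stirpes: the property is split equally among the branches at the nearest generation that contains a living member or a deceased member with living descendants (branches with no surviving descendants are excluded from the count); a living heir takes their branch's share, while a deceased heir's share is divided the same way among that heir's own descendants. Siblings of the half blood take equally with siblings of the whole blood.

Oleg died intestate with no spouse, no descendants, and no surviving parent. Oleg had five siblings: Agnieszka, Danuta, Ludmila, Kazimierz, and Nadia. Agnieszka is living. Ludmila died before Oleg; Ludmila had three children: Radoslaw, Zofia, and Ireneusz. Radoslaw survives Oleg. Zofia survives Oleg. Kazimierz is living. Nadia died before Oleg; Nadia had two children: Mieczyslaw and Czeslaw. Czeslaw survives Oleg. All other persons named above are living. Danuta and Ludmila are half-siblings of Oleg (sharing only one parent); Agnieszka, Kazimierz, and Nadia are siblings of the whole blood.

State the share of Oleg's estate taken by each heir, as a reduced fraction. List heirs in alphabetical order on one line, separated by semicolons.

Agnieszka 1/5; Czeslaw 1/10; Danuta 1/5; Ireneusz 1/15; Kazimierz 1/5; Mieczyslaw 1/10; Radoslaw 1/15; Zofia 1/15

No spouse, descendants, or parent survives, so the estate passes to Oleg's siblings per stirpes.
Half-blood and whole-blood siblings take equally under the stated rule.
The estate is divided into 5 equal shares of 1/5 among Agnieszka, Danuta, Ludmila, Kazimierz, Nadia.
Agnieszka is living and takes 1/5.
Danuta is living and takes 1/5.
Ludmila predeceased; the 1/5 allotted to Ludmila's branch passes to Ludmila's issue by representation.
The 1/5 is divided into 3 equal shares of 1/15 among Radoslaw, Zofia, Ireneusz.
Radoslaw is living and takes 1/15.
Zofia is living and takes 1/15.
Ireneusz is living and takes 1/15.
Kazimierz is living and takes 1/5.
Nadia predeceased; the 1/5 allotted to Nadia's branch passes to Nadia's issue by representation.
The 1/5 is divided into 2 equal shares of 1/10 among Mieczyslaw, Czeslaw.
Mieczyslaw is living and takes 1/10.
Czeslaw is living and takes 1/10.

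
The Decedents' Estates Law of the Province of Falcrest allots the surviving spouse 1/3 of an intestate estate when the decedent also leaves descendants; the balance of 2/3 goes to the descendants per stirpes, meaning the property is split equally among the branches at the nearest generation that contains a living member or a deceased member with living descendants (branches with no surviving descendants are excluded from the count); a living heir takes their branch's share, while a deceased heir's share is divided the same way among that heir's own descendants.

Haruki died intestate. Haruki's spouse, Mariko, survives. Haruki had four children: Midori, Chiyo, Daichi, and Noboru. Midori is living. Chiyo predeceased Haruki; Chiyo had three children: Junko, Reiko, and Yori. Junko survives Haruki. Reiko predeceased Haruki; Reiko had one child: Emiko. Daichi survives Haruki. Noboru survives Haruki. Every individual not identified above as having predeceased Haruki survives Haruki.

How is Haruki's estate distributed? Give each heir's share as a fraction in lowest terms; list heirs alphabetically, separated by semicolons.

Mariko, as surviving spouse, takes 1/3.
The remaining 2/3 passes to Haruki's descendants per stirpes.
The 2/3 is divided into 4 equal shares of 1/6 among Midori, Chiyo, Daichi, Noboru.
Midori is living and takes 1/6.
Chiyo predeceased; the 1/6 allotted to Chiyo's branch passes to Chiyo's issue by representation.
The 1/6 is divided into 3 equal shares of 1/18 among Junko, Reiko, Yori.
Junko is living and takes 1/18.
Reiko predeceased; the 1/18 allotted to Reiko's branch passes to Reiko's issue by representation.
Emiko is the sole taker at this level and receives the full 1/18.
Yori is living and takes 1/18.
Daichi is living and takes 1/6.
Noboru is living and takes 1/6.

Daichi 1/6; Emiko 1/18; Junko 1/18; Mariko 1/3; Midori 1/6; Noboru 1/6; Yori 1/18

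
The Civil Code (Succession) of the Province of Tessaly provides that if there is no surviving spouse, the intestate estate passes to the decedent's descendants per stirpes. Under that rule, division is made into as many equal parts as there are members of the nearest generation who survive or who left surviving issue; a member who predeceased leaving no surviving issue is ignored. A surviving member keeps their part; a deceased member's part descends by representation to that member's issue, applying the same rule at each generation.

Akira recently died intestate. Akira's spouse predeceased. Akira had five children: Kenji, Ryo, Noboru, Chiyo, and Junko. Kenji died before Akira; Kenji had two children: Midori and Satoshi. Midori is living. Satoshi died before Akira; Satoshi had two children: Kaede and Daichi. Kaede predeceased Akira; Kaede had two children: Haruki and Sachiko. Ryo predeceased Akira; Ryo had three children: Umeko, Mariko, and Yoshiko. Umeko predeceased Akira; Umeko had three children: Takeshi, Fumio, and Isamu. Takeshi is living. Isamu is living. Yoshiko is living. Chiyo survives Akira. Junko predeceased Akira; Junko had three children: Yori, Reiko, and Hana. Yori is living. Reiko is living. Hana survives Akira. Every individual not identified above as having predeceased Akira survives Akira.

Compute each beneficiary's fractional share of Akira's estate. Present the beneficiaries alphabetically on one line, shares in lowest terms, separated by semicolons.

There is no surviving spouse, so the entire estate passes to Akira's descendants per stirpes.
The estate is divided into 5 equal shares of 1/5 among Kenji, Ryo, Noboru, Chiyo, Junko.
Kenji predeceased; the 1/5 allotted to Kenji's branch passes to Kenji's issue by representation.
The 1/5 is divided into 2 equal shares of 1/10 among Midori, Satoshi.
Midori is living and takes 1/10.
Satoshi predeceased; the 1/10 allotted to Satoshi's branch passes to Satoshi's issue by representation.
The 1/10 is divided into 2 equal shares of 1/20 among Kaede, Daichi.
Kaede predeceased; the 1/20 allotted to Kaede's branch passes to Kaede's issue by representation.
The 1/20 is divided into 2 equal shares of 1/40 among Haruki, Sachiko.
Haruki is living and takes 1/40.
Sachiko is living and takes 1/40.
Daichi is living and takes 1/20.
Ryo predeceased; the 1/5 allotted to Ryo's branch passes to Ryo's issue by representation.
The 1/5 is divided into 3 equal shares of 1/15 among Umeko, Mariko, Yoshiko.
Umeko predeceased; the 1/15 allotted to Umeko's branch passes to Umeko's issue by representation.
The 1/15 is divided into 3 equal shares of 1/45 among Takeshi, Fumio, Isamu.
Takeshi is living and takes 1/45.
Fumio is living and takes 1/45.
Isamu is living and takes 1/45.
Mariko is living and takes 1/15.
Yoshiko is living and takes 1/15.
Noboru is living and takes 1/5.
Chiyo is living and takes 1/5.
Junko predeceased; the 1/5 allotted to Junko's branch passes to Junko's issue by representation.
The 1/5 is divided into 3 equal shares of 1/15 among Yori, Reiko, Hana.
Yori is living and takes 1/15.
Reiko is living and takes 1/15.
Hana is living and takes 1/15.

Chiyo 1/5; Daichi 1/20; Fumio 1/45; Hana 1/15; Haruki 1/40; Isamu 1/45; Mariko 1/15; Midori 1/10; Noboru 1/5; Reiko 1/15; Sachiko 1/40; Takeshi 1/45; Yori 1/15; Yoshiko 1/15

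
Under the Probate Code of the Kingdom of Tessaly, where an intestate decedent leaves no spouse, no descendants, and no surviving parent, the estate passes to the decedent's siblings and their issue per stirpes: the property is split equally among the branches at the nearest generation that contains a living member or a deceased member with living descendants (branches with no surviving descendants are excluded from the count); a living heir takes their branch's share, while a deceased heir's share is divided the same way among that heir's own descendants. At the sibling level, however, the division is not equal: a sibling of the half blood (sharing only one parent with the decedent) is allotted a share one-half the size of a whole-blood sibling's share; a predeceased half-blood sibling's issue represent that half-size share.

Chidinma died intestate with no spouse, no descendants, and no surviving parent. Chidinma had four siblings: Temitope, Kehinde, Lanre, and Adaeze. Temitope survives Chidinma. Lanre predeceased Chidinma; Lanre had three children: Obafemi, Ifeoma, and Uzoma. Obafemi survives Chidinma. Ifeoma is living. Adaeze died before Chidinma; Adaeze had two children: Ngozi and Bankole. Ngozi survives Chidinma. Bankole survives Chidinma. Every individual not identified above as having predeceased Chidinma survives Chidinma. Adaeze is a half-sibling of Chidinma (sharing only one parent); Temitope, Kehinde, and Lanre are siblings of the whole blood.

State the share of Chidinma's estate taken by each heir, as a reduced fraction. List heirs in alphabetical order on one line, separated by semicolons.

No spouse, descendants, or parent survives, so the estate passes to Chidinma's siblings per stirpes.
Half-blood siblings count for one-half the weight of whole-blood siblings at the initial division.
Dividing 1 in proportion to weights (total weight 7/2): Temitope (weight 1) → 2/7; Kehinde (weight 1) → 2/7; Lanre (weight 1) → 2/7; Adaeze (weight 1/2) → 1/7.
Temitope is living and takes 2/7.
Kehinde is living and takes 2/7.
Lanre predeceased; the 2/7 allotted to Lanre's branch passes to Lanre's issue by representation.
The 2/7 is divided into 3 equal shares of 2/21 among Obafemi, Ifeoma, Uzoma.
Obafemi is living and takes 2/21.
Ifeoma is living and takes 2/21.
Uzoma is living and takes 2/21.
Adaeze predeceased; the 1/7 allotted to Adaeze's branch passes to Adaeze's issue by representation.
The 1/7 is divided into 2 equal shares of 1/14 among Ngozi, Bankole.
Ngozi is living and takes 1/14.
Bankole is living and takes 1/14.

Bankole 1/14; Ifeoma 2/21; Kehinde 2/7; Ngozi 1/14; Obafemi 2/21; Temitope 2/7; Uzoma 2/21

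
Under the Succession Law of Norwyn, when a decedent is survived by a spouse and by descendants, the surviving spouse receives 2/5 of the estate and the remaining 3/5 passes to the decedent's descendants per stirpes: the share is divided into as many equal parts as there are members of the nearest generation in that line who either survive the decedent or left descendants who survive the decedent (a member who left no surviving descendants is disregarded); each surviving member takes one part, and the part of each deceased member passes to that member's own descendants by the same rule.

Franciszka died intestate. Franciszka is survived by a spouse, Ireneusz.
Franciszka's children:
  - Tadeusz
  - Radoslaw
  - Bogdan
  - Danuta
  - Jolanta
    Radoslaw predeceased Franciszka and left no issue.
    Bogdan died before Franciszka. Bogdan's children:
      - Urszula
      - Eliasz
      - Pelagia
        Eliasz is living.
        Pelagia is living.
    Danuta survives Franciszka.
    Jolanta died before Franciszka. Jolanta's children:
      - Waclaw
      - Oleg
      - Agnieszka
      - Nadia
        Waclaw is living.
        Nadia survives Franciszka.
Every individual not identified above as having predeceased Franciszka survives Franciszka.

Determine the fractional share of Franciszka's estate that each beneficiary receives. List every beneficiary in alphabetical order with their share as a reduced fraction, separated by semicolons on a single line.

Agnieszka 3/80; Danuta 3/20; Eliasz 1/20; Ireneusz 2/5; Nadia 3/80; Oleg 3/80; Pelagia 1/20; Tadeusz 3/20; Urszula 1/20; Waclaw 3/80

Ireneusz, as surviving spouse, takes 2/5.
The remaining 3/5 passes to Franciszka's descendants per stirpes.
Radoslaw left no surviving issue, so that branch lapses and is disregarded.
The 3/5 is divided into 4 equal shares of 3/20 among Tadeusz, Bogdan, Danuta, Jolanta.
Tadeusz is living and takes 3/20.
Bogdan predeceased; the 3/20 allotted to Bogdan's branch passes to Bogdan's issue by representation.
The 3/20 is divided into 3 equal shares of 1/20 among Urszula, Eliasz, Pelagia.
Urszula is living and takes 1/20.
Eliasz is living and takes 1/20.
Pelagia is living and takes 1/20.
Danuta is living and takes 3/20.
Jolanta predeceased; the 3/20 allotted to Jolanta's branch passes to Jolanta's issue by representation.
The 3/20 is divided into 4 equal shares of 3/80 among Waclaw, Oleg, Agnieszka, Nadia.
Waclaw is living and takes 3/80.
Oleg is living and takes 3/80.
Agnieszka is living and takes 3/80.
Nadia is living and takes 3/80.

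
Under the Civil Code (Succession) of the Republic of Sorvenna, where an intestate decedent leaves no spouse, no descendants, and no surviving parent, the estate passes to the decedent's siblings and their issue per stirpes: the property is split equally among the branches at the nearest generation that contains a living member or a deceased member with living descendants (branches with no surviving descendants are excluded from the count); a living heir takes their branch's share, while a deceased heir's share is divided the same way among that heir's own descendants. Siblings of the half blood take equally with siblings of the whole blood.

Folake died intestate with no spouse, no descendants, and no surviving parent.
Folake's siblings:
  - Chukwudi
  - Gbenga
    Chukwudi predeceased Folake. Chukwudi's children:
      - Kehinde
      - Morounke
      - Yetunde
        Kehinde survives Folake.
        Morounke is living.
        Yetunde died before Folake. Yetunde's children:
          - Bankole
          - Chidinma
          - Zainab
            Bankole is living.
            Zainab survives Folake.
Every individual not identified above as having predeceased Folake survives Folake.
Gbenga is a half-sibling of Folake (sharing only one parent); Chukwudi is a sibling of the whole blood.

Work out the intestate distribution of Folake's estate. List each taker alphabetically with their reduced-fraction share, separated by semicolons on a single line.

No spouse, descendants, or parent survives, so the estate passes to Folake's siblings per stirpes.
Half-blood and whole-blood siblings take equally under the stated rule.
The estate is divided into 2 equal shares of 1/2 among Chukwudi, Gbenga.
Chukwudi predeceased; the 1/2 allotted to Chukwudi's branch passes to Chukwudi's issue by representation.
The 1/2 is divided into 3 equal shares of 1/6 among Kehinde, Morounke, Yetunde.
Kehinde is living and takes 1/6.
Morounke is living and takes 1/6.
Yetunde predeceased; the 1/6 allotted to Yetunde's branch passes to Yetunde's issue by representation.
The 1/6 is divided into 3 equal shares of 1/18 among Bankole, Chidinma, Zainab.
Bankole is living and takes 1/18.
Chidinma is living and takes 1/18.
Zainab is living and takes 1/18.
Gbenga is living and takes 1/2.

Bankole 1/18; Chidinma 1/18; Gbenga 1/2; Kehinde 1/6; Morounke 1/6; Zainab 1/18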